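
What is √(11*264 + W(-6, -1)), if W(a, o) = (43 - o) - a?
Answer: √2954 ≈ 54.351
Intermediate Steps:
W(a, o) = 43 - a - o
√(11*264 + W(-6, -1)) = √(11*264 + (43 - 1*(-6) - 1*(-1))) = √(2904 + (43 + 6 + 1)) = √(2904 + 50) = √2954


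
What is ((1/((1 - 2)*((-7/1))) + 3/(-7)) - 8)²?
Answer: 3364/49 ≈ 68.653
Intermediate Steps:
((1/((1 - 2)*((-7/1))) + 3/(-7)) - 8)² = ((1/((-1)*((-7*1))) + 3*(-⅐)) - 8)² = ((-1/(-7) - 3/7) - 8)² = ((-1*(-⅐) - 3/7) - 8)² = ((⅐ - 3/7) - 8)² = (-2/7 - 8)² = (-58/7)² = 3364/49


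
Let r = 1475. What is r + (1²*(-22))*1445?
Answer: -30315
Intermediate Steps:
r + (1²*(-22))*1445 = 1475 + (1²*(-22))*1445 = 1475 + (1*(-22))*1445 = 1475 - 22*1445 = 1475 - 31790 = -30315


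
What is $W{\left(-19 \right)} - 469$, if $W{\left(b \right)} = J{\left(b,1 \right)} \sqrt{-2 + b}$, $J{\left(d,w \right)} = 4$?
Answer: $-469 + 4 i \sqrt{21} \approx -469.0 + 18.33 i$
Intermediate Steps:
$W{\left(b \right)} = 4 \sqrt{-2 + b}$
$W{\left(-19 \right)} - 469 = 4 \sqrt{-2 - 19} - 469 = 4 \sqrt{-21} - 469 = 4 i \sqrt{21} - 469 = -469 + 4 i \sqrt{21}$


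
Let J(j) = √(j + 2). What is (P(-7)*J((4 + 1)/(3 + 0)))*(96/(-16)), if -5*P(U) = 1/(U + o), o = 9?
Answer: √33/5 ≈ 1.1489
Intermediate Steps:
J(j) = √(2 + j)
P(U) = -1/(5*(9 + U)) (P(U) = -1/(5*(U + 9)) = -1/(5*(9 + U)))
(P(-7)*J((4 + 1)/(3 + 0)))*(96/(-16)) = ((-1/(45 + 5*(-7)))*√(2 + (4 + 1)/(3 + 0)))*(96/(-16)) = ((-1/(45 - 35))*√(2 + 5/3))*(96*(-1/16)) = ((-1/10)*√(2 + 5*(⅓)))*(-6) = ((-1*⅒)*√(2 + 5/3))*(-6) = -√33/30*(-6) = √33/5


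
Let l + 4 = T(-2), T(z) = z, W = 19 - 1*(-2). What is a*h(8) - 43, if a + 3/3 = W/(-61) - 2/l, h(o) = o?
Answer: -9349/183 ≈ -51.087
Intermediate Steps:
W = 21 (W = 19 + 2 = 21)
l = -6 (l = -4 - 2 = -6)
a = -185/183 (a = -1 + (21/(-61) - 2/(-6)) = -1 + (21*(-1/61) - 2*(-⅙)) = -1 + (-21/61 + ⅓) = -1 - 2/183 = -185/183 ≈ -1.0109)
a*h(8) - 43 = -185/183*8 - 43 = -1480/183 - 43 = -9349/183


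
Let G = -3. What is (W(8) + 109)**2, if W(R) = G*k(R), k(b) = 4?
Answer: 9409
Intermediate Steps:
W(R) = -12 (W(R) = -3*4 = -12)
(W(8) + 109)**2 = (-12 + 109)**2 = 97**2 = 9409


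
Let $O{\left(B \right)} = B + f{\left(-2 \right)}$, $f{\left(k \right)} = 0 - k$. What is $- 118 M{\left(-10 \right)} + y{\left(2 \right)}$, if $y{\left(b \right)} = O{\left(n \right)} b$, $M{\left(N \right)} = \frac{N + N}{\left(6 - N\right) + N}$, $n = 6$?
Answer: $\frac{1228}{3} \approx 409.33$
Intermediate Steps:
$f{\left(k \right)} = - k$
$O{\left(B \right)} = 2 + B$ ($O{\left(B \right)} = B - -2 = B + 2 = 2 + B$)
$M{\left(N \right)} = \frac{N}{3}$ ($M{\left(N \right)} = \frac{2 N}{6} = 2 N \frac{1}{6} = \frac{N}{3}$)
$y{\left(b \right)} = 8 b$ ($y{\left(b \right)} = \left(2 + 6\right) b = 8 b$)
$- 118 M{\left(-10 \right)} + y{\left(2 \right)} = - 118 \cdot \frac{1}{3} \left(-10\right) + 8 \cdot 2 = \left(-118\right) \left(- \frac{10}{3}\right) + 16 = \frac{1180}{3} + 16 = \frac{1228}{3}$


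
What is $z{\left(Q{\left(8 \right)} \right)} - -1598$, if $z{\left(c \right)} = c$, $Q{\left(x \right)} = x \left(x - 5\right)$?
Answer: $1622$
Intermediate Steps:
$Q{\left(x \right)} = x \left(-5 + x\right)$
$z{\left(Q{\left(8 \right)} \right)} - -1598 = 8 \left(-5 + 8\right) - -1598 = 8 \cdot 3 + 1598 = 24 + 1598 = 1622$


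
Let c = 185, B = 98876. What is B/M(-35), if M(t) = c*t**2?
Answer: 98876/226625 ≈ 0.43630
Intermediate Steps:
M(t) = 185*t**2
B/M(-35) = 98876/((185*(-35)**2)) = 98876/((185*1225)) = 98876/226625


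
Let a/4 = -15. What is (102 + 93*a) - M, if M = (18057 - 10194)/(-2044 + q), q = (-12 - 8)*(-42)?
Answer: -6587649/1204 ≈ -5471.5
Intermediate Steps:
a = -60 (a = 4*(-15) = -60)
q = 840 (q = -20*(-42) = 840)
M = -7863/1204 (M = (18057 - 10194)/(-2044 + 840) = 7863/(-1204) = 7863*(-1/1204) = -7863/1204 ≈ -6.5307)
(102 + 93*a) - M = (102 + 93*(-60)) - 1*(-7863/1204) = (102 - 5580) + 7863/1204 = -5478 + 7863/1204 = -6587649/1204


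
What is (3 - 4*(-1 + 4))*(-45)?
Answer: 405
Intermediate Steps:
(3 - 4*(-1 + 4))*(-45) = (3 - 4*3)*(-45) = (3 - 12)*(-45) = -9*(-45) = 405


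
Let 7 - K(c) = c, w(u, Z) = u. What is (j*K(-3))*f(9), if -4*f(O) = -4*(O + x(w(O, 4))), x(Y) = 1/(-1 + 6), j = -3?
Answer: -276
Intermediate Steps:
K(c) = 7 - c
x(Y) = 1/5
f(O) = 1/5 + O (f(O) = -(-1)*(O + 1/5) = -(-1)*(1/5 + O) = -(-4/5 - 4*O)/4 = 1/5 + O)
(j*K(-3))*f(9) = (-3*(7 - 1*(-3)))*(1/5 + 9) = -3*(7 + 3)*(46/5) = -3*10*(46/5) = -30*46/5 = -276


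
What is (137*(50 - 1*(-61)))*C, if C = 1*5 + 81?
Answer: 1307802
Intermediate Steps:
C = 86 (C = 5 + 81 = 86)
(137*(50 - 1*(-61)))*C = (137*(50 - 1*(-61)))*86 = (137*(50 + 61))*86 = (137*111)*86 = 15207*86 = 1307802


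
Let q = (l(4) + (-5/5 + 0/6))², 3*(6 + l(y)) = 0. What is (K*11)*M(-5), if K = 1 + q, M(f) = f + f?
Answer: -5500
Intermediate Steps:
l(y) = -6 (l(y) = -6 + (⅓)*0 = -6 + 0 = -6)
q = 49 (q = (-6 + (-5/5 + 0/6))² = (-6 + (-5*⅕ + 0*(⅙)))² = (-6 + (-1 + 0))² = (-6 - 1)² = (-7)² = 49)
M(f) = 2*f
K = 50 (K = 1 + 49 = 50)
(K*11)*M(-5) = (50*11)*(2*(-5)) = 550*(-10) = -5500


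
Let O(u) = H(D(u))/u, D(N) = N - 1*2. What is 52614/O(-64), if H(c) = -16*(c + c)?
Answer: -17538/11 ≈ -1594.4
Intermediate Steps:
D(N) = -2 + N (D(N) = N - 2 = -2 + N)
H(c) = -32*c
O(u) = (64 - 32*u)/u (O(u) = (-32*(-2 + u))/u = (64 - 32*u)/u)
52614/O(-64) = 52614/(-32 + 64/(-64)) = 52614/(-32 + 64*(-1/64)) = 52614/(-32 - 1) = 52614/(-33) = 52614*(-1/33) = -17538/11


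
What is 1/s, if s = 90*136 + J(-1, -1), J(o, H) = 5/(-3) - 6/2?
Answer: 3/36706 ≈ 8.1731e-5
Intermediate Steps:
J(o, H) = -14/3 (J(o, H) = 5*(-1/3) - 6*1/2 = -5/3 - 3 = -14/3)
s = 36706/3 (s = 90*136 - 14/3 = 12240 - 14/3 = 36706/3 ≈ 12235.)
1/s = 1/(36706/3) = 3/36706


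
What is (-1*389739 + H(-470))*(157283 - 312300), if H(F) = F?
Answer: 60489028553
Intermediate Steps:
(-1*389739 + H(-470))*(157283 - 312300) = (-1*389739 - 470)*(157283 - 312300) = (-389739 - 470)*(-155017) = -390209*(-155017) = 60489028553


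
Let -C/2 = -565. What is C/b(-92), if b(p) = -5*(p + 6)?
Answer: 113/43 ≈ 2.6279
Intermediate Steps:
C = 1130 (C = -2*(-565) = 1130)
b(p) = -30 - 5*p (b(p) = -5*(6 + p) = -30 - 5*p)
C/b(-92) = 1130/(-30 - 5*(-92)) = 1130/(-30 + 460) = 1130/430 = 1130*(1/430) = 113/43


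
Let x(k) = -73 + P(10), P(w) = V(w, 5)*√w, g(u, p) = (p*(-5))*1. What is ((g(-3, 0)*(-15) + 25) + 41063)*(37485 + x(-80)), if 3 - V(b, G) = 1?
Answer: 1537184256 + 82176*√10 ≈ 1.5374e+9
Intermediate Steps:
V(b, G) = 2 (V(b, G) = 3 - 1*1 = 3 - 1 = 2)
g(u, p) = -5*p (g(u, p) = -5*p*1 = -5*p)
P(w) = 2*√w
x(k) = -73 + 2*√10
((g(-3, 0)*(-15) + 25) + 41063)*(37485 + x(-80)) = ((-5*0*(-15) + 25) + 41063)*(37485 + (-73 + 2*√10)) = ((0*(-15) + 25) + 41063)*(37412 + 2*√10) = ((0 + 25) + 41063)*(37412 + 2*√10) = (25 + 41063)*(37412 + 2*√10) = 41088*(37412 + 2*√10) = 1537184256 + 82176*√10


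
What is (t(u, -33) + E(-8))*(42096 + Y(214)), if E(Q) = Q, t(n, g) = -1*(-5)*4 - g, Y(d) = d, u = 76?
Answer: 1903950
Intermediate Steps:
t(n, g) = 20 - g (t(n, g) = 5*4 - g = 20 - g)
(t(u, -33) + E(-8))*(42096 + Y(214)) = ((20 - 1*(-33)) - 8)*(42096 + 214) = ((20 + 33) - 8)*42310 = (53 - 8)*42310 = 45*42310 = 1903950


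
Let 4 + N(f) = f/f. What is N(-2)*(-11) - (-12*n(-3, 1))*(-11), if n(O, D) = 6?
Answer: -759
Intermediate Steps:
N(f) = -3 (N(f) = -4 + f/f = -4 + 1 = -3)
N(-2)*(-11) - (-12*n(-3, 1))*(-11) = -3*(-11) - (-12*6)*(-11) = 33 - (-72)*(-11) = 33 - 1*792 = 33 - 792 = -759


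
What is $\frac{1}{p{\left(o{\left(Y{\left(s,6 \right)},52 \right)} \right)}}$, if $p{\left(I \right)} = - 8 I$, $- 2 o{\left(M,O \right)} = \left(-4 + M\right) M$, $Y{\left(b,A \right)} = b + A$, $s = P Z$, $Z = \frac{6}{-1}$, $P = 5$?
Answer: $\frac{1}{2688} \approx 0.00037202$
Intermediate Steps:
$Z = -6$ ($Z = 6 \left(-1\right) = -6$)
$s = -30$ ($s = 5 \left(-6\right) = -30$)
$Y{\left(b,A \right)} = A + b$
$o{\left(M,O \right)} = - \frac{M \left(-4 + M\right)}{2}$ ($o{\left(M,O \right)} = - \frac{\left(-4 + M\right) M}{2} = - \frac{M \left(-4 + M\right)}{2}$)
$\frac{1}{p{\left(o{\left(Y{\left(s,6 \right)},52 \right)} \right)}} = \frac{1}{\left(-8\right) \frac{\left(6 - 30\right) \left(4 - \left(6 - 30\right)\right)}{2}} = \frac{1}{\left(-8\right) \frac{1}{2} \left(-24\right) \left(4 - -24\right)} = \frac{1}{\left(-8\right) \frac{1}{2} \left(-24\right) \left(4 + 24\right)} = \frac{1}{\left(-8\right) \frac{1}{2} \left(-24\right) 28} = \frac{1}{\left(-8\right) \left(-336\right)} = \frac{1}{2688}$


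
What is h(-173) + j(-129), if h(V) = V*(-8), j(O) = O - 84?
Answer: 1171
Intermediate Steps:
j(O) = -84 + O
h(V) = -8*V
h(-173) + j(-129) = -8*(-173) + (-84 - 129) = 1384 - 213 = 1171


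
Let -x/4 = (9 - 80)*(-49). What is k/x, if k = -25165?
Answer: 3595/1988 ≈ 1.8083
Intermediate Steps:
x = -13916 (x = -4*(9 - 80)*(-49) = -(-284)*(-49) = -4*3479 = -13916)
k/x = -25165/(-13916) = -25165*(-1/13916) = 3595/1988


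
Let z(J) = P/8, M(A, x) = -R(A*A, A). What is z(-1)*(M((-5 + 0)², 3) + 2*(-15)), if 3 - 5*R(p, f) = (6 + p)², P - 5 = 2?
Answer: 348257/5 ≈ 69651.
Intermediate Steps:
P = 7 (P = 5 + 2 = 7)
R(p, f) = ⅗ - (6 + p)²/5
M(A, x) = -⅗ + (6 + A²)²/5 (M(A, x) = -(⅗ - (6 + A*A)²/5) = -(⅗ - (6 + A²)²/5) = -⅗ + (6 + A²)²/5)
z(J) = 7/8
z(-1)*(M((-5 + 0)², 3) + 2*(-15)) = 7*((-⅗ + (6 + ((-5 + 0)²)²)²/5) + 2*(-15))/8 = 7*((-⅗ + (6 + ((-5)²)²)²/5) - 30)/8 = 7*((-⅗ + (6 + 25²)²/5) - 30)/8 = 7*((-⅗ + (6 + 625)²/5) - 30)/8 = 7*((-⅗ + (⅕)*631²) - 30)/8 = 7*((-⅗ + (⅕)*398161) - 30)/8 = 7*((-⅗ + 398161/5) - 30)/8 = 7*(398158/5 - 30)/8 = (7/8)*(398008/5) = 348257/5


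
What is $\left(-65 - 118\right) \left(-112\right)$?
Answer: $20496$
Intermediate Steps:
$\left(-65 - 118\right) \left(-112\right) = \left(-183\right) \left(-112\right) = 20496$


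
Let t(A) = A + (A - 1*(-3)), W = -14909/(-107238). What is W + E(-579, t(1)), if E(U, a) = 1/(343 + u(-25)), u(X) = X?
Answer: 134675/947269 ≈ 0.14217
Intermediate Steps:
W = 14909/107238 (W = -14909*(-1/107238) = 14909/107238 ≈ 0.13903)
t(A) = 3 + 2*A (t(A) = A + (A + 3) = A + (3 + A) = 3 + 2*A)
E(U, a) = 1/318 (E(U, a) = 1/(343 - 25) = 1/318)
W + E(-579, t(1)) = 14909/107238 + 1/318 = 134675/947269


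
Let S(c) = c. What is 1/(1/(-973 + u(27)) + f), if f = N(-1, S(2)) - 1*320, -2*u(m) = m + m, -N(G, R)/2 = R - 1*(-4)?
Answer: -1000/332001 ≈ -0.0030120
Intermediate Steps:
N(G, R) = -8 - 2*R (N(G, R) = -2*(R - 1*(-4)) = -2*(R + 4) = -2*(4 + R) = -8 - 2*R)
u(m) = -m (u(m) = -(m + m)/2 = -m)
f = -332 (f = (-8 - 2*2) - 1*320 = (-8 - 4) - 320 = -12 - 320 = -332)
1/(1/(-973 + u(27)) + f) = 1/(1/(-973 - 1*27) - 332) = 1/(1/(-973 - 27) - 332) = 1/(1/(-1000) - 332) = 1/(-1/1000 - 332) = 1/(-332001/1000) = -1000/332001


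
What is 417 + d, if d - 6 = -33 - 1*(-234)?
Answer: 624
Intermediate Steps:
d = 207 (d = 6 + (-33 - 1*(-234)) = 6 + (-33 + 234) = 6 + 201 = 207)
417 + d = 417 + 207 = 624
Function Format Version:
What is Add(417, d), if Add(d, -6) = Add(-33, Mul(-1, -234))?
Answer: 624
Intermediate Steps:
d = 207 (d = Add(6, Add(-33, Mul(-1, -234))) = Add(6, Add(-33, 234)) = Add(6, 201) = 207)
Add(417, d) = Add(417, 207) = 624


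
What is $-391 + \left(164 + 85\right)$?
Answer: $-142$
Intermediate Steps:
$-391 + \left(164 + 85\right) = -391 + 249 = -142$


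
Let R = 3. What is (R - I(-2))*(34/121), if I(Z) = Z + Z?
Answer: 238/121 ≈ 1.9669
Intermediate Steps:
I(Z) = 2*Z
(R - I(-2))*(34/121) = (3 - 2*(-2))*(34/121) = (3 - 1*(-4))*(34*(1/121)) = (3 + 4)*(34/121) = 7*(34/121) = 238/121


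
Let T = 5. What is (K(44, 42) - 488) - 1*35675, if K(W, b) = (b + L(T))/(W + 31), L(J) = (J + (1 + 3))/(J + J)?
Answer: -9040607/250 ≈ -36162.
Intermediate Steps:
L(J) = (4 + J)/(2*J) (L(J) = (J + 4)/((2*J)) = (4 + J)*(1/(2*J)) = (4 + J)/(2*J))
K(W, b) = (9/10 + b)/(31 + W) (K(W, b) = (b + (½)*(4 + 5)/5)/(W + 31) = (b + (½)*(⅕)*9)/(31 + W) = (b + 9/10)/(31 + W) = (9/10 + b)/(31 + W))
(K(44, 42) - 488) - 1*35675 = ((9/10 + 42)/(31 + 44) - 488) - 1*35675 = ((429/10)/75 - 488) - 35675 = ((1/75)*(429/10) - 488) - 35675 = (143/250 - 488) - 35675 = -121857/250 - 35675 = -9040607/250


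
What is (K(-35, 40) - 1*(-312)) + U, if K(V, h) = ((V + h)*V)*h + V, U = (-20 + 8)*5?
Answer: -6783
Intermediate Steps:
U = -60 (U = -12*5 = -60)
K(V, h) = V + V*h*(V + h) (K(V, h) = (V*(V + h))*h + V = V*h*(V + h) + V = V + V*h*(V + h))
(K(-35, 40) - 1*(-312)) + U = (-35*(1 + 40² - 35*40) - 1*(-312)) - 60 = (-35*(1 + 1600 - 1400) + 312) - 60 = (-35*201 + 312) - 60 = (-7035 + 312) - 60 = -6723 - 60 = -6783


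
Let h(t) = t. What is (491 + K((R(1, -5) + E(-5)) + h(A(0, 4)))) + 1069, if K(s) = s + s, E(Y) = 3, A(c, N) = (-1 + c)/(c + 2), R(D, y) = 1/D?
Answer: 1567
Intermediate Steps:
A(c, N) = (-1 + c)/(2 + c)
K(s) = 2*s
(491 + K((R(1, -5) + E(-5)) + h(A(0, 4)))) + 1069 = (491 + 2*((1/1 + 3) + (-1 + 0)/(2 + 0))) + 1069 = (491 + 2*((1 + 3) - 1/2)) + 1069 = (491 + 2*(4 + (1/2)*(-1))) + 1069 = (491 + 2*(4 - 1/2)) + 1069 = (491 + 2*(7/2)) + 1069 = (491 + 7) + 1069 = 498 + 1069 = 1567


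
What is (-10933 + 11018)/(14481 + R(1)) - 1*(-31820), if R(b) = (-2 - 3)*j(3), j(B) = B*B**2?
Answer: 456489805/14346 ≈ 31820.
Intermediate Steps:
j(B) = B**3
R(b) = -135 (R(b) = (-2 - 3)*3**3 = -5*27 = -135)
(-10933 + 11018)/(14481 + R(1)) - 1*(-31820) = (-10933 + 11018)/(14481 - 135) - 1*(-31820) = 85/14346 + 31820 = 456489805/14346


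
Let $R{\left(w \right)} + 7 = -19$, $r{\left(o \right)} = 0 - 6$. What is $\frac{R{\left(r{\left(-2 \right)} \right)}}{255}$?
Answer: $- \frac{26}{255} \approx -0.10196$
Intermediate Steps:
$r{\left(o \right)} = -6$ ($r{\left(o \right)} = 0 - 6 = -6$)
$R{\left(w \right)} = -26$ ($R{\left(w \right)} = -7 - 19 = -26$)
$\frac{R{\left(r{\left(-2 \right)} \right)}}{255} = - \frac{26}{255}$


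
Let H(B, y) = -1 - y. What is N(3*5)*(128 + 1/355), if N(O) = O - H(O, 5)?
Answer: 954261/355 ≈ 2688.1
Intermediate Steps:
N(O) = 6 + O (N(O) = O - (-1 - 1*5) = O - (-1 - 5) = O - 1*(-6) = O + 6 = 6 + O)
N(3*5)*(128 + 1/355) = (6 + 3*5)*(128 + 1/355) = (6 + 15)*(128 + 1/355) = 21*(45441/355) = 954261/355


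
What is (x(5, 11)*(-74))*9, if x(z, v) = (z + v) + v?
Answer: -17982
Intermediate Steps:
x(z, v) = z + 2*v (x(z, v) = (v + z) + v = z + 2*v)
(x(5, 11)*(-74))*9 = ((5 + 2*11)*(-74))*9 = ((5 + 22)*(-74))*9 = (27*(-74))*9 = -1998*9 = -17982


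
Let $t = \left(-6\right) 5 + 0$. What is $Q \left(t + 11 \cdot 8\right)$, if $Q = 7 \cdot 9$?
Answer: $3654$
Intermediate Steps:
$Q = 63$
$t = -30$ ($t = -30 + 0 = -30$)
$Q \left(t + 11 \cdot 8\right) = 63 \left(-30 + 11 \cdot 8\right) = 63 \left(-30 + 88\right) = 63 \cdot 58 = 3654$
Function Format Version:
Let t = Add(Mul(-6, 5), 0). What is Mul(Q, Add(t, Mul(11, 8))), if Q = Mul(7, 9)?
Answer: 3654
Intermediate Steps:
Q = 63
t = -30 (t = Add(-30, 0) = -30)
Mul(Q, Add(t, Mul(11, 8))) = Mul(63, Add(-30, Mul(11, 8))) = Mul(63, Add(-30, 88)) = Mul(63, 58) = 3654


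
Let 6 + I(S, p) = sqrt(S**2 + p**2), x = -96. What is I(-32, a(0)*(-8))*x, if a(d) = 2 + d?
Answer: 576 - 1536*sqrt(5) ≈ -2858.6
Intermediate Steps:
I(S, p) = -6 + sqrt(S**2 + p**2)
I(-32, a(0)*(-8))*x = (-6 + sqrt((-32)**2 + ((2 + 0)*(-8))**2))*(-96) = (-6 + sqrt(1024 + (2*(-8))**2))*(-96) = (-6 + sqrt(1024 + (-16)**2))*(-96) = (-6 + sqrt(1024 + 256))*(-96) = (-6 + sqrt(1280))*(-96) = (-6 + 16*sqrt(5))*(-96) = 576 - 1536*sqrt(5)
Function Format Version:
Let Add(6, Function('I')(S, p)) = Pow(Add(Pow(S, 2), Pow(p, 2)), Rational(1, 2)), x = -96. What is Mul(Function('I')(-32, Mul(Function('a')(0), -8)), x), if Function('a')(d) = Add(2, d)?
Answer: Add(576, Mul(-1536, Pow(5, Rational(1, 2)))) ≈ -2858.6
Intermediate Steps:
Function('I')(S, p) = Add(-6, Pow(Add(Pow(S, 2), Pow(p, 2)), Rational(1, 2)))
Mul(Function('I')(-32, Mul(Function('a')(0), -8)), x) = Mul(Add(-6, Pow(Add(Pow(-32, 2), Pow(Mul(Add(2, 0), -8), 2)), Rational(1, 2))), -96) = Mul(Add(-6, Pow(Add(1024, Pow(Mul(2, -8), 2)), Rational(1, 2))), -96) = Mul(Add(-6, Pow(Add(1024, Pow(-16, 2)), Rational(1, 2))), -96) = Mul(Add(-6, Pow(Add(1024, 256), Rational(1, 2))), -96) = Mul(Add(-6, Pow(1280, Rational(1, 2))), -96) = Mul(Add(-6, Mul(16, Pow(5, Rational(1, 2)))), -96) = Add(576, Mul(-1536, Pow(5, Rational(1, 2))))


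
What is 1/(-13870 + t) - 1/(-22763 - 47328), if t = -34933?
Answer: -21288/3420651073 ≈ -6.2234e-6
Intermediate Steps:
1/(-13870 + t) - 1/(-22763 - 47328) = 1/(-13870 - 34933) - 1/(-22763 - 47328) = 1/(-48803) - 1/(-70091) = -1/48803 - 1*(-1/70091) = -1/48803 + 1/70091 = -21288/3420651073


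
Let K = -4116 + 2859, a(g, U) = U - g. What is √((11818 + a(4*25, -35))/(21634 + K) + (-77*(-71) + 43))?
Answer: √46696163169/2911 ≈ 74.233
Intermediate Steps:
K = -1257
√((11818 + a(4*25, -35))/(21634 + K) + (-77*(-71) + 43)) = √((11818 + (-35 - 4*25))/(21634 - 1257) + (-77*(-71) + 43)) = √((11818 + (-35 - 1*100))/20377 + (5467 + 43)) = √((11818 + (-35 - 100))*(1/20377) + 5510) = √((11818 - 135)*(1/20377) + 5510) = √(11683*(1/20377) + 5510) = √(1669/2911 + 5510) = √(16041279/2911) = √46696163169/2911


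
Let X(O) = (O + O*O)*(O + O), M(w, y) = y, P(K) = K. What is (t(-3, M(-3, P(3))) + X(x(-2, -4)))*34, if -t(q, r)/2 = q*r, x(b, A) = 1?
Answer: 748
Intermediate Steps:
X(O) = 2*O*(O + O²) (X(O) = (O + O²)*(2*O) = 2*O*(O + O²))
t(q, r) = -2*q*r
(t(-3, M(-3, P(3))) + X(x(-2, -4)))*34 = (-2*(-3)*3 + 2*1²*(1 + 1))*34 = (18 + 2*1*2)*34 = (18 + 4)*34 = 22*34 = 748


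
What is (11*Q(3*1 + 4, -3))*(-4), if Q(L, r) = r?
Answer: 132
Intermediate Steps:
(11*Q(3*1 + 4, -3))*(-4) = (11*(-3))*(-4) = -33*(-4) = 132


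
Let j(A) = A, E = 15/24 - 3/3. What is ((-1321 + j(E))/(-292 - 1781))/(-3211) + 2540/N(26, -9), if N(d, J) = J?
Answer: -45086068033/159753672 ≈ -282.22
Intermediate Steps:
E = -3/8 (E = 15*(1/24) - 3*1/3 = 5/8 - 1 = -3/8 ≈ -0.37500)
((-1321 + j(E))/(-292 - 1781))/(-3211) + 2540/N(26, -9) = ((-1321 - 3/8)/(-292 - 1781))/(-3211) + 2540/(-9) = -10571/8/(-2073)*(-1/3211) + 2540*(-1/9) = -10571/8*(-1/2073)*(-1/3211) - 2540/9 = (10571/16584)*(-1/3211) - 2540/9 = -10571/53251224 - 2540/9 = -45086068033/159753672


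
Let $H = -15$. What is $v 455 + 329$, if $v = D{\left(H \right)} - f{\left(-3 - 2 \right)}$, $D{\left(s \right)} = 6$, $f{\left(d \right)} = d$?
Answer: $5334$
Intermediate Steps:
$v = 11$ ($v = 6 - \left(-3 - 2\right) = 6 - -5 = 6 + 5 = 11$)
$v 455 + 329 = 11 \cdot 455 + 329 = 5005 + 329 = 5334$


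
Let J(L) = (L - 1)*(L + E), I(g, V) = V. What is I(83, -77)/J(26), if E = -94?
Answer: 77/1700 ≈ 0.045294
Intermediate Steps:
J(L) = (-1 + L)*(-94 + L) (J(L) = (L - 1)*(L - 94) = (-1 + L)*(-94 + L))
I(83, -77)/J(26) = -77/(94 + 26² - 95*26) = -77/(94 + 676 - 2470) = -77/(-1700) = -77*(-1/1700) = 77/1700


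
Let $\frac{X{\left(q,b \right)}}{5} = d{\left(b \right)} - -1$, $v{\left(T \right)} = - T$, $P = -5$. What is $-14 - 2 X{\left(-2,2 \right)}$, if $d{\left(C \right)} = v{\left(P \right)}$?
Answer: $-74$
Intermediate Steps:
$d{\left(C \right)} = 5$ ($d{\left(C \right)} = \left(-1\right) \left(-5\right) = 5$)
$X{\left(q,b \right)} = 30$ ($X{\left(q,b \right)} = 5 \left(5 - -1\right) = 5 \left(5 + 1\right) = 5 \cdot 6 = 30$)
$-14 - 2 X{\left(-2,2 \right)} = -14 - 60 = -74$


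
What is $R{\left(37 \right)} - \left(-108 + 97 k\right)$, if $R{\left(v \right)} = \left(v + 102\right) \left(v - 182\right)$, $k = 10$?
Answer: $-21017$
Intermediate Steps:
$R{\left(v \right)} = \left(-182 + v\right) \left(102 + v\right)$ ($R{\left(v \right)} = \left(102 + v\right) \left(-182 + v\right) = \left(-182 + v\right) \left(102 + v\right)$)
$R{\left(37 \right)} - \left(-108 + 97 k\right) = \left(-18564 + 37^{2} - 2960\right) + \left(108 - 970\right) = \left(-18564 + 1369 - 2960\right) + \left(108 - 970\right) = -20155 - 862 = -21017$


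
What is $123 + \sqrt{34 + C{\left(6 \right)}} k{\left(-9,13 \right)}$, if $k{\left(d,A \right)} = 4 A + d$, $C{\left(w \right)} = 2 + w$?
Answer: $123 + 43 \sqrt{42} \approx 401.67$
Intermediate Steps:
$k{\left(d,A \right)} = d + 4 A$
$123 + \sqrt{34 + C{\left(6 \right)}} k{\left(-9,13 \right)} = 123 + \sqrt{34 + \left(2 + 6\right)} \left(-9 + 4 \cdot 13\right) = 123 + \sqrt{34 + 8} \left(-9 + 52\right) = 123 + \sqrt{42} \cdot 43 = 123 + 43 \sqrt{42}$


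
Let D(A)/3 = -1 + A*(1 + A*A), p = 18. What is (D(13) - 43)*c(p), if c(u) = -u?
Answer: -118512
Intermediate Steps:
D(A) = -3 + 3*A*(1 + A²) (D(A) = 3*(-1 + A*(1 + A*A)) = 3*(-1 + A*(1 + A²)) = -3 + 3*A*(1 + A²))
(D(13) - 43)*c(p) = ((-3 + 3*13 + 3*13³) - 43)*(-1*18) = ((-3 + 39 + 3*2197) - 43)*(-18) = ((-3 + 39 + 6591) - 43)*(-18) = (6627 - 43)*(-18) = 6584*(-18) = -118512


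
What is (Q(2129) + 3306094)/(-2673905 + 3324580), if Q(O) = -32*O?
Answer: 3237966/650675 ≈ 4.9763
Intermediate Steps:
(Q(2129) + 3306094)/(-2673905 + 3324580) = (-32*2129 + 3306094)/(-2673905 + 3324580) = (-68128 + 3306094)/650675 = 3237966*(1/650675) = 3237966/650675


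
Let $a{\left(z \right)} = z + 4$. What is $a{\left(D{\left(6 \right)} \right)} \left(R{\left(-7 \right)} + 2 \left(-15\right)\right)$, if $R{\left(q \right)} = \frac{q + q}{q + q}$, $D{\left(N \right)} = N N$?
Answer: $-1160$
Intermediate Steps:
$D{\left(N \right)} = N^{2}$
$R{\left(q \right)} = 1$ ($R{\left(q \right)} = \frac{2 q}{2 q} = 2 q \frac{1}{2 q} = 1$)
$a{\left(z \right)} = 4 + z$
$a{\left(D{\left(6 \right)} \right)} \left(R{\left(-7 \right)} + 2 \left(-15\right)\right) = \left(4 + 6^{2}\right) \left(1 + 2 \left(-15\right)\right) = \left(4 + 36\right) \left(1 - 30\right) = 40 \left(-29\right) = -1160$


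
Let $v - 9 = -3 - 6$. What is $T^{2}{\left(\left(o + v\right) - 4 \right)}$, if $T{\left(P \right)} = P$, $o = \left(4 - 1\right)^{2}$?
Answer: $25$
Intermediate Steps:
$o = 9$ ($o = 3^{2} = 9$)
$v = 0$ ($v = 9 - 9 = 0$)
$T^{2}{\left(\left(o + v\right) - 4 \right)} = \left(\left(9 + 0\right) - 4\right)^{2} = \left(9 - 4\right)^{2} = 5^{2} = 25$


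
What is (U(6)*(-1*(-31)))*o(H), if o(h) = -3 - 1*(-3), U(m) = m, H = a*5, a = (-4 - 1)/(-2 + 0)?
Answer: 0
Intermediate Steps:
a = 5/2 (a = -5/(-2) = -5*(-½) = 5/2 ≈ 2.5000)
H = 25/2 (H = (5/2)*5 = 25/2 ≈ 12.500)
o(h) = 0 (o(h) = -3 + 3 = 0)
(U(6)*(-1*(-31)))*o(H) = (6*(-1*(-31)))*0 = (6*31)*0 = 186*0 = 0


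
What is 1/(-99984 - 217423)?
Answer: -1/317407 ≈ -3.1505e-6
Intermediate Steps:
1/(-99984 - 217423) = 1/(-317407) = -1/317407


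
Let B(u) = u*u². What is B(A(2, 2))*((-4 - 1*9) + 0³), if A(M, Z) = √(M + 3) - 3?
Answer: 936 - 416*√5 ≈ 5.7957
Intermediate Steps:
A(M, Z) = -3 + √(3 + M) (A(M, Z) = √(3 + M) - 3 = -3 + √(3 + M))
B(u) = u³
B(A(2, 2))*((-4 - 1*9) + 0³) = (-3 + √(3 + 2))³*((-4 - 1*9) + 0³) = (-3 + √5)³*((-4 - 9) + 0) = (-3 + √5)³*(-13 + 0) = (-3 + √5)³*(-13) = -13*(-3 + √5)³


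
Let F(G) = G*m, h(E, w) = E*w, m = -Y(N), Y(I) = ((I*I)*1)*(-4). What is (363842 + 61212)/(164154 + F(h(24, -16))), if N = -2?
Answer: 212527/79005 ≈ 2.6900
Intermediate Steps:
Y(I) = -4*I² (Y(I) = (I²*1)*(-4) = I²*(-4) = -4*I²)
m = 16 (m = -(-4)*(-2)² = -(-4)*4 = -1*(-16) = 16)
F(G) = 16*G (F(G) = G*16 = 16*G)
(363842 + 61212)/(164154 + F(h(24, -16))) = (363842 + 61212)/(164154 + 16*(24*(-16))) = 425054/(164154 + 16*(-384)) = 425054/(164154 - 6144) = 425054/158010 = 425054*(1/158010) = 212527/79005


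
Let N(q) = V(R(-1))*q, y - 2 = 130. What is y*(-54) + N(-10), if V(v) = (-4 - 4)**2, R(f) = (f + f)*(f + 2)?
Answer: -7768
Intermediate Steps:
R(f) = 2*f*(2 + f) (R(f) = (2*f)*(2 + f) = 2*f*(2 + f))
y = 132 (y = 2 + 130 = 132)
V(v) = 64 (V(v) = (-8)**2 = 64)
N(q) = 64*q
y*(-54) + N(-10) = 132*(-54) + 64*(-10) = -7128 - 640 = -7768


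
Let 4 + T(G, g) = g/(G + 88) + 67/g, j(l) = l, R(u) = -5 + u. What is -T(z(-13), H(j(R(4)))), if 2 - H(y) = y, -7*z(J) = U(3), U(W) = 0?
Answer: -4849/264 ≈ -18.367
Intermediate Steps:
z(J) = 0 (z(J) = -1/7*0 = 0)
H(y) = 2 - y
T(G, g) = -4 + 67/g + g/(88 + G) (T(G, g) = -4 + (g/(G + 88) + 67/g) = -4 + (g/(88 + G) + 67/g) = -4 + (67/g + g/(88 + G)) = -4 + 67/g + g/(88 + G))
-T(z(-13), H(j(R(4)))) = -(5896 + (2 - (-5 + 4))**2 - 352*(2 - (-5 + 4)) + 67*0 - 4*0*(2 - (-5 + 4)))/((2 - (-5 + 4))*(88 + 0)) = -(5896 + (2 - 1*(-1))**2 - 352*(2 - 1*(-1)) + 0 - 4*0*(2 - 1*(-1)))/((2 - 1*(-1))*88) = -(5896 + (2 + 1)**2 - 352*(2 + 1) + 0 - 4*0*(2 + 1))/((2 + 1)*88) = -(5896 + 3**2 - 352*3 + 0 - 4*0*3)/(3*88) = -(5896 + 9 - 1056 + 0 + 0)/(3*88) = -4849/(3*88) = -1*4849/264 = -4849/264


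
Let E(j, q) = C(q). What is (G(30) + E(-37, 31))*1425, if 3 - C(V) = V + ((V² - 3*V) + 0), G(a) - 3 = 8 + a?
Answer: -1218375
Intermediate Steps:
G(a) = 11 + a (G(a) = 3 + (8 + a) = 11 + a)
C(V) = 3 - V² + 2*V (C(V) = 3 - (V + ((V² - 3*V) + 0)) = 3 - (V + (V² - 3*V)) = 3 - (V² - 2*V) = 3 + (-V² + 2*V) = 3 - V² + 2*V)
E(j, q) = 3 - q² + 2*q
(G(30) + E(-37, 31))*1425 = ((11 + 30) + (3 - 1*31² + 2*31))*1425 = (41 + (3 - 1*961 + 62))*1425 = (41 + (3 - 961 + 62))*1425 = (41 - 896)*1425 = -855*1425 = -1218375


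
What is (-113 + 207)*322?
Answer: 30268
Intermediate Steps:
(-113 + 207)*322 = 94*322 = 30268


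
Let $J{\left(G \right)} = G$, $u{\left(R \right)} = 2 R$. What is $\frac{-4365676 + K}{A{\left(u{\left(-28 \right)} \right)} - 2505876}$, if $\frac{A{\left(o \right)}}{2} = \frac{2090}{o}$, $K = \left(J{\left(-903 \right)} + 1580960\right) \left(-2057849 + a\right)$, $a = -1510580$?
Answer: $\frac{78936558205806}{35083309} \approx 2.25 \cdot 10^{6}$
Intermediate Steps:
$K = -5638321220453$ ($K = \left(-903 + 1580960\right) \left(-2057849 - 1510580\right) = 1580057 \left(-3568429\right) = -5638321220453$)
$A{\left(o \right)} = \frac{4180}{o}$ ($A{\left(o \right)} = 2 \frac{2090}{o} = \frac{4180}{o}$)
$\frac{-4365676 + K}{A{\left(u{\left(-28 \right)} \right)} - 2505876} = \frac{-4365676 - 5638321220453}{\frac{4180}{2 \left(-28\right)} - 2505876} = - \frac{5638325586129}{\frac{4180}{-56} - 2505876} = - \frac{5638325586129}{4180 \left(- \frac{1}{56}\right) - 2505876} = - \frac{5638325586129}{- \frac{1045}{14} - 2505876} = - \frac{5638325586129}{- \frac{35083309}{14}} = \left(-5638325586129\right) \left(- \frac{14}{35083309}\right) = \frac{78936558205806}{35083309}$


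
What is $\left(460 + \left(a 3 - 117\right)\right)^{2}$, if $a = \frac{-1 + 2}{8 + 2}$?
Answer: $\frac{11785489}{100} \approx 1.1785 \cdot 10^{5}$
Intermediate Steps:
$a = \frac{1}{10}$ ($a = 1 \cdot \frac{1}{10} = \frac{1}{10} \approx 0.1$)
$\left(460 + \left(a 3 - 117\right)\right)^{2} = \left(460 + \left(\frac{1}{10} \cdot 3 - 117\right)\right)^{2} = \left(460 + \left(\frac{3}{10} - 117\right)\right)^{2} = \left(460 - \frac{1167}{10}\right)^{2} = \left(\frac{3433}{10}\right)^{2} = \frac{11785489}{100}$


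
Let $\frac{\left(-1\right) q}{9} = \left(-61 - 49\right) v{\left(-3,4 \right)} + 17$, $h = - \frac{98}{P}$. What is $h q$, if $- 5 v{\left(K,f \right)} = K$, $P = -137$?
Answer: $\frac{43218}{137} \approx 315.46$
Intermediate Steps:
$v{\left(K,f \right)} = - \frac{K}{5}$
$h = \frac{98}{137}$ ($h = - \frac{98}{-137} = \left(-98\right) \left(- \frac{1}{137}\right) = \frac{98}{137} \approx 0.71533$)
$q = 441$ ($q = - 9 \left(\left(-61 - 49\right) \left(\left(- \frac{1}{5}\right) \left(-3\right)\right) + 17\right) = - 9 \left(\left(-110\right) \frac{3}{5} + 17\right) = - 9 \left(-66 + 17\right) = \left(-9\right) \left(-49\right) = 441$)
$h q = \frac{98}{137} \cdot 441 = \frac{43218}{137}$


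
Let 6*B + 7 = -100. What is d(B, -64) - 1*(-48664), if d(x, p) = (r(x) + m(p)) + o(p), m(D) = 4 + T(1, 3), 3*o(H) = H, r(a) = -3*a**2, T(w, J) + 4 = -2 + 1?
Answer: 572251/12 ≈ 47688.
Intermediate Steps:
T(w, J) = -5 (T(w, J) = -4 + (-2 + 1) = -4 - 1 = -5)
B = -107/6 (B = -7/6 + (1/6)*(-100) = -7/6 - 50/3 = -107/6 ≈ -17.833)
o(H) = H/3
m(D) = -1 (m(D) = 4 - 5 = -1)
d(x, p) = -1 - 3*x**2 + p/3 (d(x, p) = (-3*x**2 - 1) + p/3 = (-1 - 3*x**2) + p/3 = -1 - 3*x**2 + p/3)
d(B, -64) - 1*(-48664) = (-1 - 3*(-107/6)**2 + (1/3)*(-64)) - 1*(-48664) = (-1 - 3*11449/36 - 64/3) + 48664 = (-1 - 11449/12 - 64/3) + 48664 = -11717/12 + 48664 = 572251/12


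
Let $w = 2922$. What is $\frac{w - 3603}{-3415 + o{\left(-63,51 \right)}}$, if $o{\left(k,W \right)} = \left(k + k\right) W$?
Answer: $\frac{681}{9841} \approx 0.0692$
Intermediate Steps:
$o{\left(k,W \right)} = 2 W k$ ($o{\left(k,W \right)} = 2 k W = 2 W k$)
$\frac{w - 3603}{-3415 + o{\left(-63,51 \right)}} = \frac{2922 - 3603}{-3415 + 2 \cdot 51 \left(-63\right)} = - \frac{681}{-3415 - 6426} = - \frac{681}{-9841} = \left(-681\right) \left(- \frac{1}{9841}\right) = \frac{681}{9841}$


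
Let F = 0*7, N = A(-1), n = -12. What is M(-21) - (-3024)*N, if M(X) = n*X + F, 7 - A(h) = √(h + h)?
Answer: 21420 - 3024*I*√2 ≈ 21420.0 - 4276.6*I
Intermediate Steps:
A(h) = 7 - √2*√h (A(h) = 7 - √(h + h) = 7 - √(2*h) = 7 - √2*√h)
N = 7 - I*√2 (N = 7 - √2*√(-1) = 7 - √2*I = 7 - I*√2 ≈ 7.0 - 1.4142*I)
F = 0
M(X) = -12*X (M(X) = -12*X + 0 = -12*X)
M(-21) - (-3024)*N = -12*(-21) - (-3024)*(7 - I*√2) = 252 - 378*(-56 + 8*I*√2) = 252 + (21168 - 3024*I*√2) = 21420 - 3024*I*√2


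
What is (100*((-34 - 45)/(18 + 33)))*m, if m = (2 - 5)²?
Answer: -23700/17 ≈ -1394.1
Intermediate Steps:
m = 9 (m = (-3)² = 9)
(100*((-34 - 45)/(18 + 33)))*m = (100*((-34 - 45)/(18 + 33)))*9 = (100*(-79/51))*9 = -7900/51*9 = -23700/17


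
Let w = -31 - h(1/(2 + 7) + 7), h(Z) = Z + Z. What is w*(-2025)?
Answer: 91575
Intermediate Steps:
h(Z) = 2*Z
w = -407/9 (w = -31 - 2*(1/(2 + 7) + 7) = -31 - 2*(1/9 + 7) = -31 - 2*64/9 = -31 - 1*128/9 = -31 - 128/9 = -407/9 ≈ -45.222)
w*(-2025) = -407/9*(-2025) = 91575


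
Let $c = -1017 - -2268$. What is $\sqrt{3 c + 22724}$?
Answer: $\sqrt{26477} \approx 162.72$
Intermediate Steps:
$c = 1251$ ($c = -1017 + 2268 = 1251$)
$\sqrt{3 c + 22724} = \sqrt{3 \cdot 1251 + 22724} = \sqrt{3753 + 22724} = \sqrt{26477}$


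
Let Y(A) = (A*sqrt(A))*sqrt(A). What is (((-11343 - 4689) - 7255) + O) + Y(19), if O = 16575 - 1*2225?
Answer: -8576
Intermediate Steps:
O = 14350 (O = 16575 - 2225 = 14350)
Y(A) = A**2 (Y(A) = A**(3/2)*sqrt(A) = A**2)
(((-11343 - 4689) - 7255) + O) + Y(19) = (((-11343 - 4689) - 7255) + 14350) + 19**2 = ((-16032 - 7255) + 14350) + 361 = (-23287 + 14350) + 361 = -8937 + 361 = -8576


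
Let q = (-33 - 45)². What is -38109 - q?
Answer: -44193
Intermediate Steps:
q = 6084 (q = (-78)² = 6084)
-38109 - q = -38109 - 1*6084 = -38109 - 6084 = -44193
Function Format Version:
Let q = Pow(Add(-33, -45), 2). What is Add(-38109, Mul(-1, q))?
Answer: -44193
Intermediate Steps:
q = 6084 (q = Pow(-78, 2) = 6084)
Add(-38109, Mul(-1, q)) = Add(-38109, Mul(-1, 6084)) = Add(-38109, -6084) = -44193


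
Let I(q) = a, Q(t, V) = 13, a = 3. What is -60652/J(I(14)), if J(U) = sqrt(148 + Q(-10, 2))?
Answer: -60652*sqrt(161)/161 ≈ -4780.0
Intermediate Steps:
I(q) = 3
J(U) = sqrt(161) (J(U) = sqrt(148 + 13) = sqrt(161))
-60652/J(I(14)) = -60652*sqrt(161)/161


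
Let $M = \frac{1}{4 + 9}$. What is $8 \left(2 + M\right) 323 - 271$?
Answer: $\frac{66245}{13} \approx 5095.8$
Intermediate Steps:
$M = \frac{1}{13} \approx 0.076923$
$8 \left(2 + M\right) 323 - 271 = 8 \left(2 + \frac{1}{13}\right) 323 - 271 = 8 \cdot \frac{27}{13} \cdot 323 - 271 = \frac{216}{13} \cdot 323 - 271 = \frac{69768}{13} - 271 = \frac{66245}{13}$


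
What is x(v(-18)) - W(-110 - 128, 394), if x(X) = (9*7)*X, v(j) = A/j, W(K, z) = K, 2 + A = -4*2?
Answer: 273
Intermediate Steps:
A = -10 (A = -2 - 4*2 = -2 - 8 = -10)
v(j) = -10/j
x(X) = 63*X
x(v(-18)) - W(-110 - 128, 394) = 63*(-10/(-18)) - (-110 - 128) = 63*(-10*(-1/18)) - 1*(-238) = 63*(5/9) + 238 = 35 + 238 = 273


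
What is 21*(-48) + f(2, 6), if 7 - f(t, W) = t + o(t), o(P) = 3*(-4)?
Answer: -991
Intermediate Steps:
o(P) = -12
f(t, W) = 19 - t (f(t, W) = 7 - (t - 12) = 7 - (-12 + t) = 7 + (12 - t) = 19 - t)
21*(-48) + f(2, 6) = 21*(-48) + (19 - 1*2) = -1008 + (19 - 2) = -1008 + 17 = -991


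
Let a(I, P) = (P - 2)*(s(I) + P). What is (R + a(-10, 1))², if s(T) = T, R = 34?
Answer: 1849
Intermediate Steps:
a(I, P) = (-2 + P)*(I + P) (a(I, P) = (P - 2)*(I + P) = (-2 + P)*(I + P))
(R + a(-10, 1))² = (34 + (1² - 2*(-10) - 2*1 - 10*1))² = (34 + (1 + 20 - 2 - 10))² = (34 + 9)² = 43² = 1849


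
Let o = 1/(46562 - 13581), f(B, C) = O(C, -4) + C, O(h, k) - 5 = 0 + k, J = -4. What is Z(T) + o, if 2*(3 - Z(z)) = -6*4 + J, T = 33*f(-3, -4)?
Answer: 560678/32981 ≈ 17.000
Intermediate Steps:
O(h, k) = 5 + k (O(h, k) = 5 + (0 + k) = 5 + k)
f(B, C) = 1 + C (f(B, C) = (5 - 4) + C = 1 + C)
T = -99 (T = 33*(1 - 4) = 33*(-3) = -99)
o = 1/32981 ≈ 3.0320e-5
Z(z) = 17 (Z(z) = 3 - (-6*4 - 4)/2 = 3 - (-24 - 4)/2 = 3 - ½*(-28) = 3 + 14 = 17)
Z(T) + o = 17 + 1/32981 = 560678/32981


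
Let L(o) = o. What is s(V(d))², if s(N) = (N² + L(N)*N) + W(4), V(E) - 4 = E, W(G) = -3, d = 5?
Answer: 25281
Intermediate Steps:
V(E) = 4 + E
s(N) = -3 + 2*N² (s(N) = (N² + N*N) - 3 = (N² + N²) - 3 = 2*N² - 3 = -3 + 2*N²)
s(V(d))² = (-3 + 2*(4 + 5)²)² = (-3 + 2*9²)² = (-3 + 2*81)² = (-3 + 162)² = 159² = 25281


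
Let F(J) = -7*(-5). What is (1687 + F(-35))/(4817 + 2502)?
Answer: 1722/7319 ≈ 0.23528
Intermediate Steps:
F(J) = 35
(1687 + F(-35))/(4817 + 2502) = (1687 + 35)/(4817 + 2502) = 1722/7319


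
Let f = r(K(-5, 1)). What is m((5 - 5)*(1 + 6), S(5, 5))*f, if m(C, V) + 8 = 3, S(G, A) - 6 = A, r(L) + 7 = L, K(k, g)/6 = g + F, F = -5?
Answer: 155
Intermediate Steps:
K(k, g) = -30 + 6*g (K(k, g) = 6*(g - 5) = 6*(-5 + g) = -30 + 6*g)
r(L) = -7 + L
f = -31 (f = -7 + (-30 + 6*1) = -7 + (-30 + 6) = -7 - 24 = -31)
S(G, A) = 6 + A
m(C, V) = -5 (m(C, V) = -8 + 3 = -5)
m((5 - 5)*(1 + 6), S(5, 5))*f = -5*(-31) = 155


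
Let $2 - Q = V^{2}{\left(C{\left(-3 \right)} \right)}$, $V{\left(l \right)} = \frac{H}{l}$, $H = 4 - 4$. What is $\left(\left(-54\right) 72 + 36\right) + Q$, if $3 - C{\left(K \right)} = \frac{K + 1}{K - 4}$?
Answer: $-3850$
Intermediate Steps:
$C{\left(K \right)} = 3 - \frac{1 + K}{-4 + K}$ ($C{\left(K \right)} = 3 - \frac{K + 1}{K - 4} = 3 - \frac{1 + K}{-4 + K}$)
$H = 0$
$V{\left(l \right)} = 0$ ($V{\left(l \right)} = \frac{0}{l} = 0$)
$Q = 2$ ($Q = 2 - 0^{2} = 2 - 0 = 2 + 0 = 2$)
$\left(\left(-54\right) 72 + 36\right) + Q = \left(\left(-54\right) 72 + 36\right) + 2 = \left(-3888 + 36\right) + 2 = -3852 + 2 = -3850$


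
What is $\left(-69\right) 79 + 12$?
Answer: $-5439$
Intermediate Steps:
$\left(-69\right) 79 + 12 = -5451 + 12 = -5439$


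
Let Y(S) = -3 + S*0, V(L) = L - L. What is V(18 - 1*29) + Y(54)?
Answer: -3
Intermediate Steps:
V(L) = 0
Y(S) = -3 (Y(S) = -3 + 0 = -3)
V(18 - 1*29) + Y(54) = 0 - 3 = -3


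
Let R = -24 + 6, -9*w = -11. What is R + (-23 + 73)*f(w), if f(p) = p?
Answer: 388/9 ≈ 43.111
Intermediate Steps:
w = 11/9 (w = -⅑*(-11) = 11/9 ≈ 1.2222)
R = -18
R + (-23 + 73)*f(w) = -18 + (-23 + 73)*(11/9) = -18 + 50*(11/9) = -18 + 550/9 = 388/9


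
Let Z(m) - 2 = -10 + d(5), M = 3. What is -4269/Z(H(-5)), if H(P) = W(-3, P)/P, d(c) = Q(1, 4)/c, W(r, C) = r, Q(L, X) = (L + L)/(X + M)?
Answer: 149415/278 ≈ 537.46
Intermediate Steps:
Q(L, X) = 2*L/(3 + X) (Q(L, X) = (L + L)/(X + 3) = (2*L)/(3 + X) = 2*L/(3 + X))
d(c) = 2/(7*c) (d(c) = (2*1/(3 + 4))/c = (2*1/7)/c = (2*1*(⅐))/c = 2/(7*c))
H(P) = -3/P
Z(m) = -278/35 (Z(m) = 2 + (-10 + (2/7)/5) = 2 + (-10 + (2/7)*(⅕)) = 2 + (-10 + 2/35) = 2 - 348/35 = -278/35)
-4269/Z(H(-5)) = -4269/(-278/35) = -4269*(-35/278) = 149415/278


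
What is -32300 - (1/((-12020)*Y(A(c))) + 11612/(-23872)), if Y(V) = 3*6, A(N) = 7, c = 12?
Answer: -5213288775619/161404560 ≈ -32300.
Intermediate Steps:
Y(V) = 18
-32300 - (1/((-12020)*Y(A(c))) + 11612/(-23872)) = -32300 - (1/(-12020*18) + 11612/(-23872)) = -32300 - (-1/12020*1/18 + 11612*(-1/23872)) = -32300 - (-1/216360 - 2903/5968) = -32300 - 1*(-78512381/161404560) = -32300 + 78512381/161404560 = -5213288775619/161404560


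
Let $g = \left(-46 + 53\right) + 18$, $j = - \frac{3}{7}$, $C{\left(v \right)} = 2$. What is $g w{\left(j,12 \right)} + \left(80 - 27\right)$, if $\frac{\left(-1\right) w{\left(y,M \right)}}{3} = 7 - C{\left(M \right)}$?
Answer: $-322$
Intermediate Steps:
$j = - \frac{3}{7}$ ($j = \left(-3\right) \frac{1}{7} = - \frac{3}{7} \approx -0.42857$)
$w{\left(y,M \right)} = -15$ ($w{\left(y,M \right)} = - 3 \left(7 - 2\right) = \left(-3\right) 5 = -15$)
$g = 25$ ($g = 7 + 18 = 25$)
$g w{\left(j,12 \right)} + \left(80 - 27\right) = 25 \left(-15\right) + \left(80 - 27\right) = -375 + 53 = -322$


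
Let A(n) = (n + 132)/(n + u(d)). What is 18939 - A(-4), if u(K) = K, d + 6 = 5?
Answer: 94823/5 ≈ 18965.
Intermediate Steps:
d = -1 (d = -6 + 5 = -1)
A(n) = (132 + n)/(-1 + n) (A(n) = (n + 132)/(n - 1) = (132 + n)/(-1 + n))
18939 - A(-4) = 18939 - (132 - 4)/(-1 - 4) = 18939 - 128/(-5) = 18939 - (-1)*128/5 = 18939 - 1*(-128/5) = 18939 + 128/5 = 94823/5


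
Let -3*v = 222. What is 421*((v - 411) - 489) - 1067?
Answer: -411121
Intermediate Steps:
v = -74 (v = -⅓*222 = -74)
421*((v - 411) - 489) - 1067 = 421*((-74 - 411) - 489) - 1067 = 421*(-485 - 489) - 1067 = 421*(-974) - 1067 = -410054 - 1067 = -411121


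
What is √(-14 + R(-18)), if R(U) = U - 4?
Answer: 6*I ≈ 6.0*I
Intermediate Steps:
R(U) = -4 + U
√(-14 + R(-18)) = √(-14 + (-4 - 18)) = √(-14 - 22) = √(-36) = 6*I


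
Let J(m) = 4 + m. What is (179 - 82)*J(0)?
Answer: 388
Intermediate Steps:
(179 - 82)*J(0) = (179 - 82)*(4 + 0) = 97*4 = 388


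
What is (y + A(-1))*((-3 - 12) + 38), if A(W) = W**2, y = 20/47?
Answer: 1541/47 ≈ 32.787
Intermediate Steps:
y = 20/47 (y = 20*(1/47) = 20/47 ≈ 0.42553)
(y + A(-1))*((-3 - 12) + 38) = (20/47 + (-1)**2)*((-3 - 12) + 38) = (20/47 + 1)*(-15 + 38) = (67/47)*23 = 1541/47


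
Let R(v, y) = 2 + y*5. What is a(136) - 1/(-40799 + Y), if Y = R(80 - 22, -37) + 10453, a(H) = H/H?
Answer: 30530/30529 ≈ 1.0000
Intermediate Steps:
R(v, y) = 2 + 5*y
a(H) = 1
Y = 10270 (Y = (2 + 5*(-37)) + 10453 = (2 - 185) + 10453 = -183 + 10453 = 10270)
a(136) - 1/(-40799 + Y) = 1 - 1/(-40799 + 10270) = 1 - 1/(-30529) = 1 - 1*(-1/30529) = 1 + 1/30529 = 30530/30529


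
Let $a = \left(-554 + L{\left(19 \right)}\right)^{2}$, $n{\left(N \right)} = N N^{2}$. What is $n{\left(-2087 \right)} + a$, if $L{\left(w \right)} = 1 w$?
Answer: $-9089786278$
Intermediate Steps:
$L{\left(w \right)} = w$
$n{\left(N \right)} = N^{3}$
$a = 286225$ ($a = \left(-554 + 19\right)^{2} = \left(-535\right)^{2} = 286225$)
$n{\left(-2087 \right)} + a = \left(-2087\right)^{3} + 286225 = -9090072503 + 286225 = -9089786278$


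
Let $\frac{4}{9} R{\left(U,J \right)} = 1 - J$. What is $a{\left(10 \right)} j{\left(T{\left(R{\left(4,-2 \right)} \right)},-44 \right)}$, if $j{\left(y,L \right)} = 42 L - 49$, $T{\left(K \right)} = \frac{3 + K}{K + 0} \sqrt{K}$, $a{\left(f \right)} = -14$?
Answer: $26558$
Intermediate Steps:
$R{\left(U,J \right)} = \frac{9}{4} - \frac{9 J}{4}$ ($R{\left(U,J \right)} = \frac{9 \left(1 - J\right)}{4} = \frac{9}{4} - \frac{9 J}{4}$)
$T{\left(K \right)} = \frac{3 + K}{\sqrt{K}}$ ($T{\left(K \right)} = \frac{3 + K}{K} \sqrt{K} = \frac{3 + K}{\sqrt{K}}$)
$j{\left(y,L \right)} = -49 + 42 L$
$a{\left(10 \right)} j{\left(T{\left(R{\left(4,-2 \right)} \right)},-44 \right)} = - 14 \left(-49 + 42 \left(-44\right)\right) = - 14 \left(-49 - 1848\right) = \left(-14\right) \left(-1897\right) = 26558$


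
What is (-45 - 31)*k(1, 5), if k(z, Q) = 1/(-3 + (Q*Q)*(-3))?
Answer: 38/39 ≈ 0.97436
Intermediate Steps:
k(z, Q) = 1/(-3 - 3*Q**2) (k(z, Q) = 1/(-3 + Q**2*(-3)) = 1/(-3 - 3*Q**2))
(-45 - 31)*k(1, 5) = (-45 - 31)*(-1/(3 + 3*5**2)) = -(-76)/(3 + 3*25) = -(-76)/(3 + 75) = -(-76)/78 = -76*(-1/78) = 38/39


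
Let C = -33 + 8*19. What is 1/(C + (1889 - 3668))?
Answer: -1/1660 ≈ -0.00060241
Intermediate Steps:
C = 119 (C = -33 + 152 = 119)
1/(C + (1889 - 3668)) = 1/(119 + (1889 - 3668)) = 1/(119 - 1779) = 1/(-1660) = -1/1660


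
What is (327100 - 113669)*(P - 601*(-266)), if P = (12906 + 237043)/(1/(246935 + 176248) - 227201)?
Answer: 3280568199984051976895/96147600782 ≈ 3.4120e+10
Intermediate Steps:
P = -105774167667/96147600782 (P = 249949/(1/423183 - 227201) = 249949/(-96147600782/423183) = 249949*(-423183/96147600782) = -105774167667/96147600782 ≈ -1.1001)
(327100 - 113669)*(P - 601*(-266)) = (327100 - 113669)*(-105774167667/96147600782 - 601*(-266)) = 213431*(-105774167667/96147600782 + 159866) = 213431*(15370626572447545/96147600782) = 3280568199984051976895/96147600782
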